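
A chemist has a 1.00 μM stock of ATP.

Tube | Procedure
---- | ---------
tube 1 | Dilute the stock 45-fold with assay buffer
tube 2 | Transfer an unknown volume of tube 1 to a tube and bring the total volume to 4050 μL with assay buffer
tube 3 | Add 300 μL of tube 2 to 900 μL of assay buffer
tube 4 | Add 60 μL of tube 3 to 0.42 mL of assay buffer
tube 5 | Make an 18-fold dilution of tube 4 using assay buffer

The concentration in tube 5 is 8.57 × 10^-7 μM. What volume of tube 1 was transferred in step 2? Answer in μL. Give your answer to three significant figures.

90.0 μL

Step 1: 45-fold → factor 45
Step 2: v brought to 4050 μL → factor = 4050 μL/v
Step 3: 300 μL + 900 μL = 1200 μL total → factor 1200/300 = 4
Step 4: 60 μL + 0.42 mL = 480 μL total → factor 480/60 = 8
Step 5: 18-fold → factor 18
Product of known-step factors = 25920
Overall factor = 1.00 μM / (8.57 × 10^-7 μM) = 1.1669 × 10^6
Step-2 factor = 1.1669 × 10^6 / 25920 = 45.018
v = 4050 μL / 45.018 = 90.0 μL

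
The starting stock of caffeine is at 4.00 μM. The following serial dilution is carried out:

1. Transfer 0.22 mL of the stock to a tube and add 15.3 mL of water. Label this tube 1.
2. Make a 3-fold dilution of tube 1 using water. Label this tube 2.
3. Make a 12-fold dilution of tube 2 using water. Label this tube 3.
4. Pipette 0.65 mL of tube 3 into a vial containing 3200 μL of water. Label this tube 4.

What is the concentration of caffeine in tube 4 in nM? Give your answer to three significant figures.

Step 1: 0.22 mL + 15.3 mL = 15.52 mL total → factor 15.52/0.22 = 70.545
Step 2: 3-fold → factor 3
Step 3: 12-fold → factor 12
Step 4: 0.65 mL + 3200 μL = 3.85 mL total → factor 3.85/0.65 = 5.9231
Overall dilution factor = 70.545 × 3 × 12 × 5.9231 = 15042
Final = 4.00 μM / 15042 = 0.0002659 μM = 0.266 nM

0.266 nM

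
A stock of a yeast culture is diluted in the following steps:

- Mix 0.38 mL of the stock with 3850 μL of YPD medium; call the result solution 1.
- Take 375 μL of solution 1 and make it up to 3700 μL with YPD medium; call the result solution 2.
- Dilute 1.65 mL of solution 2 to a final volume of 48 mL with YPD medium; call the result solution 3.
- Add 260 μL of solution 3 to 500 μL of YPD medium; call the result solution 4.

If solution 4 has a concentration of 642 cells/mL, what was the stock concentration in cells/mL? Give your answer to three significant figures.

6.00 × 10^6 cells/mL

Step 1: 0.38 mL + 3850 μL = 4.23 mL total → factor 4.23/0.38 = 11.132
Step 2: 375 μL brought to 3700 μL → factor 3700/375 = 9.8667
Step 3: 1.65 mL brought to 48 mL → factor 48/1.65 = 29.091
Step 4: 260 μL + 500 μL = 760 μL total → factor 760/260 = 2.9231
Overall dilution factor = 11.132 × 9.8667 × 29.091 × 2.9231 = 9339.5
Stock = 642 cells/mL × 9339.5 = 6.00 × 10^6 cells/mL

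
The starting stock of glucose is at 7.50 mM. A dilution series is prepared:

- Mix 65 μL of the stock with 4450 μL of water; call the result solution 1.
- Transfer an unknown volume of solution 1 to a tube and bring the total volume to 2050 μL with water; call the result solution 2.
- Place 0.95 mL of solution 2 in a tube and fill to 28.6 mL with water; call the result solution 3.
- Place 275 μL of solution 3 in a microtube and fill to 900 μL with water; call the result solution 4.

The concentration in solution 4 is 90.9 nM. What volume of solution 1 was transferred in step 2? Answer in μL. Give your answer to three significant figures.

170 μL

Step 1: 65 μL + 4450 μL = 4515 μL total → factor 4515/65 = 69.462
Step 2: v brought to 2050 μL → factor = 2050 μL/v
Step 3: 0.95 mL brought to 28.6 mL → factor 28.6/0.95 = 30.105
Step 4: 275 μL brought to 900 μL → factor 900/275 = 3.2727
Product of known-step factors = 6843.8
Overall factor = 7.50 mM / (90.9 nM) = 82508
Step-2 factor = 82508 / 6843.8 = 12.056
v = 2050 μL / 12.056 = 170 μL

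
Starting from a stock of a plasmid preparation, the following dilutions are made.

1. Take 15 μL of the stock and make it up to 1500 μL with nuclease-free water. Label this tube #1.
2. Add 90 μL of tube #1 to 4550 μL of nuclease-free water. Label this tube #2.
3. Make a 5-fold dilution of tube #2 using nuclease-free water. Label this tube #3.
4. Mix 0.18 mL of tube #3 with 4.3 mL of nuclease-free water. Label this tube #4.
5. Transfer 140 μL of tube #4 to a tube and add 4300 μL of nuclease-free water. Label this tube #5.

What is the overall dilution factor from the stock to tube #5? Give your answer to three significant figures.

Step 1: 15 μL brought to 1500 μL → factor 1500/15 = 100
Step 2: 90 μL + 4550 μL = 4640 μL total → factor 4640/90 = 51.556
Step 3: 5-fold → factor 5
Step 4: 0.18 mL + 4.3 mL = 4.48 mL total → factor 4.48/0.18 = 24.889
Step 5: 140 μL + 4300 μL = 4440 μL total → factor 4440/140 = 31.714
Overall dilution factor = 100 × 51.556 × 5 × 24.889 × 31.714 = 2.0347 × 10^7

2.03 × 10^7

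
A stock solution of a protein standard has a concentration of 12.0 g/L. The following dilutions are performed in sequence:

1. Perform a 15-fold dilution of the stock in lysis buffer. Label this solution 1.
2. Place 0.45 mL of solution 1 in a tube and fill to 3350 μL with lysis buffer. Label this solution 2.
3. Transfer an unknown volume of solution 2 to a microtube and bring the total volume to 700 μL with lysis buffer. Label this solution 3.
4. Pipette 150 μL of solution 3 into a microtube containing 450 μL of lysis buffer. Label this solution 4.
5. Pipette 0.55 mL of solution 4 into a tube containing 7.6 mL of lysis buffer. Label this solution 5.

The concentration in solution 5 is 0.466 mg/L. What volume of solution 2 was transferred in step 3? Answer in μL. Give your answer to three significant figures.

Step 1: 15-fold → factor 15
Step 2: 0.45 mL brought to 3350 μL → factor 3.35/0.45 = 7.4444
Step 3: v brought to 700 μL → factor = 700 μL/v
Step 4: 150 μL + 450 μL = 600 μL total → factor 600/150 = 4
Step 5: 0.55 mL + 7.6 mL = 8.15 mL total → factor 8.15/0.55 = 14.818
Product of known-step factors = 6618.8
Overall factor = 12.0 g/L / (0.466 mg/L) = 25751
Step-3 factor = 25751 / 6618.8 = 3.8906
v = 700 μL / 3.8906 = 180 μL

180 μL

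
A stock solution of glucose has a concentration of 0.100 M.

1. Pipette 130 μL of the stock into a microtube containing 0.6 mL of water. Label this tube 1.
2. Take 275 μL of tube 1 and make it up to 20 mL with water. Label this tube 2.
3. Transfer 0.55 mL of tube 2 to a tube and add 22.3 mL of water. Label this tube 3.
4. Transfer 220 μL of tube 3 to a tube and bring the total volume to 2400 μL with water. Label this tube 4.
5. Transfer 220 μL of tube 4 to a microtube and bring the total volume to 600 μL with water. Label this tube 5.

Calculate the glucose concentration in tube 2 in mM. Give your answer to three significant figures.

0.245 mM

Step 1: 130 μL + 0.6 mL = 730 μL total → factor 730/130 = 5.6154
Step 2: 275 μL brought to 20 mL → factor 20000/275 = 72.727
Dilution factor through tube 2 = 5.6154 × 72.727 = 408.39
[tube 2] = 0.100 M / 408.39 = 0.0002449 M = 0.245 mM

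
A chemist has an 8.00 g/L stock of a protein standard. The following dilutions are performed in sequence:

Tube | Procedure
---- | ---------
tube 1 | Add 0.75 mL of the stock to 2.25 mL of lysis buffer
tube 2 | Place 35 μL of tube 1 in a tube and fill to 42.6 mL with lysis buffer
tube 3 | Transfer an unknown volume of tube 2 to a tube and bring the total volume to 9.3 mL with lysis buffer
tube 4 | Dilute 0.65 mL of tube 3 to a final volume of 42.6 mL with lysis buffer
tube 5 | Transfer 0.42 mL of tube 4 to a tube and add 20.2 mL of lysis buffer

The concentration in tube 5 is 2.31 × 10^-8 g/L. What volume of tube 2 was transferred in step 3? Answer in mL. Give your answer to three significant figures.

Step 1: 0.75 mL + 2.25 mL = 3 mL total → factor 3/0.75 = 4
Step 2: 35 μL brought to 42.6 mL → factor 42600/35 = 1217.1
Step 3: v brought to 9.3 mL → factor = 9.3 mL/v
Step 4: 0.65 mL brought to 42.6 mL → factor 42.6/0.65 = 65.538
Step 5: 0.42 mL + 20.2 mL = 20.62 mL total → factor 20.62/0.42 = 49.095
Product of known-step factors = 1.5665 × 10^7
Overall factor = 8.00 g/L / (2.31 × 10^-8 g/L) = 3.4632 × 10^8
Step-3 factor = 3.4632 × 10^8 / 1.5665 × 10^7 = 22.108
v = 9.3 mL / 22.108 = 0.421 mL

0.421 mL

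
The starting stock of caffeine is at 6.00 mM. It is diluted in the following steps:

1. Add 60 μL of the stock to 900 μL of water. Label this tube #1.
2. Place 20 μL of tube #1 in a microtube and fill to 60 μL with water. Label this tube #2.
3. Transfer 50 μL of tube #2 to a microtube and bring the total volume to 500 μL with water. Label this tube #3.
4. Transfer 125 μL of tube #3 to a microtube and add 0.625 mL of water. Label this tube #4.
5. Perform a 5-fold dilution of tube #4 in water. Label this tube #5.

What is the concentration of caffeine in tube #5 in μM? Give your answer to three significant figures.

0.417 μM

Step 1: 60 μL + 900 μL = 960 μL total → factor 960/60 = 16
Step 2: 20 μL brought to 60 μL → factor 60/20 = 3
Step 3: 50 μL brought to 500 μL → factor 500/50 = 10
Step 4: 125 μL + 0.625 mL = 750 μL total → factor 750/125 = 6
Step 5: 5-fold → factor 5
Overall dilution factor = 16 × 3 × 10 × 6 × 5 = 14400
Final = 6.00 mM / 14400 = 0.0004167 mM = 0.417 μM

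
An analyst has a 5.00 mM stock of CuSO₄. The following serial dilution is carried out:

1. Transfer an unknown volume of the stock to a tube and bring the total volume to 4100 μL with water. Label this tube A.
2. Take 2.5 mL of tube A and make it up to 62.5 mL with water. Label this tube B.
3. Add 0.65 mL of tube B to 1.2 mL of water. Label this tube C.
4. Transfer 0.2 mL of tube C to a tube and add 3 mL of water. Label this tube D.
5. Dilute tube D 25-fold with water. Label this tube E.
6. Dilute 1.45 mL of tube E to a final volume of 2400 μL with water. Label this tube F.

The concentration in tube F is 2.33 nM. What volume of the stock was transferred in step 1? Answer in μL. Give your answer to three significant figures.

Step 1: v brought to 4100 μL → factor = 4100 μL/v
Step 2: 2.5 mL brought to 62.5 mL → factor 62.5/2.5 = 25
Step 3: 0.65 mL + 1.2 mL = 1.85 mL total → factor 1.85/0.65 = 2.8462
Step 4: 0.2 mL + 3 mL = 3.2 mL total → factor 3.2/0.2 = 16
Step 5: 25-fold → factor 25
Step 6: 1.45 mL brought to 2400 μL → factor 2.4/1.45 = 1.6552
Product of known-step factors = 47109
Overall factor = 5.00 mM / (2.33 nM) = 2.1459 × 10^6
Step-1 factor = 2.1459 × 10^6 / 47109 = 45.553
v = 4100 μL / 45.553 = 90.0 μL

90.0 μL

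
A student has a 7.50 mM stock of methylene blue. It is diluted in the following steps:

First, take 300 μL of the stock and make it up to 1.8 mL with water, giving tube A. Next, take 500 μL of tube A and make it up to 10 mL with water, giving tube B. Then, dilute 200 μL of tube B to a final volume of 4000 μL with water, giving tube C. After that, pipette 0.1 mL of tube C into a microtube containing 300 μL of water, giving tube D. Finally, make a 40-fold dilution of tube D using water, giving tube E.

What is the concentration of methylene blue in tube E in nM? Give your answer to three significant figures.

19.5 nM

Step 1: 300 μL brought to 1.8 mL → factor 1800/300 = 6
Step 2: 500 μL brought to 10 mL → factor 10000/500 = 20
Step 3: 200 μL brought to 4000 μL → factor 4000/200 = 20
Step 4: 0.1 mL + 300 μL = 0.4 mL total → factor 0.4/0.1 = 4
Step 5: 40-fold → factor 40
Overall dilution factor = 6 × 20 × 20 × 4 × 40 = 3.84 × 10^5
Final = 7.50 mM / 3.84 × 10^5 = 1.953 × 10^-5 mM = 19.5 nM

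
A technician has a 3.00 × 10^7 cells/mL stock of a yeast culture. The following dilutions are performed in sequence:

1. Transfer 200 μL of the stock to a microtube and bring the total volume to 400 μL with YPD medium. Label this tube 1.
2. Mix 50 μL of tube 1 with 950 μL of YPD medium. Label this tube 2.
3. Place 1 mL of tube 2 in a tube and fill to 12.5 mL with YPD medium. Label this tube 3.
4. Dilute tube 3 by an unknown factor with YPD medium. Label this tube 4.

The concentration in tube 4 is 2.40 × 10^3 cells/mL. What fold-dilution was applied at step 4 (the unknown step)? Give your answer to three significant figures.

25.0-fold

Step 1: 200 μL brought to 400 μL → factor 400/200 = 2
Step 2: 50 μL + 950 μL = 1000 μL total → factor 1000/50 = 20
Step 3: 1 mL brought to 12.5 mL → factor 12.5/1 = 12.5
Step 4: unknown factor x
Product of known-step factors = 500
Overall factor = 3.00 × 10^7 cells/mL / (2.40 × 10^3 cells/mL) = 12500
x = 12500 / 500 = 25.0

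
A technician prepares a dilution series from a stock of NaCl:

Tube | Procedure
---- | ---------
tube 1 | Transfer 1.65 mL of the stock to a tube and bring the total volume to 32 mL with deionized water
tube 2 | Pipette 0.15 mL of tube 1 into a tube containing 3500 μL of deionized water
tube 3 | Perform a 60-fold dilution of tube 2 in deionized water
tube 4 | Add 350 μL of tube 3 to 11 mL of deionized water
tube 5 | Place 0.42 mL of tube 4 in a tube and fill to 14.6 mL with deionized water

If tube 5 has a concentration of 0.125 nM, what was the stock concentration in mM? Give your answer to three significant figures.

Step 1: 1.65 mL brought to 32 mL → factor 32/1.65 = 19.394
Step 2: 0.15 mL + 3500 μL = 3.65 mL total → factor 3.65/0.15 = 24.333
Step 3: 60-fold → factor 60
Step 4: 350 μL + 11 mL = 11350 μL total → factor 11350/350 = 32.429
Step 5: 0.42 mL brought to 14.6 mL → factor 14.6/0.42 = 34.762
Overall dilution factor = 19.394 × 24.333 × 60 × 32.429 × 34.762 = 3.1919 × 10^7
Stock = 0.125 nM × 3.1919 × 10^7 = 3.990 × 10^6 nM = 3.99 mM

3.99 mM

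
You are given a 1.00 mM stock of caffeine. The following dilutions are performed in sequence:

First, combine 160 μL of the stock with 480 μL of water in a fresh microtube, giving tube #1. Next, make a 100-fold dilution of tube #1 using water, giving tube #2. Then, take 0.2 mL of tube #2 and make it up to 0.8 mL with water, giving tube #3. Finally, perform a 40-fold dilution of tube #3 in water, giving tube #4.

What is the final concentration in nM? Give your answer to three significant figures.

15.6 nM

Step 1: 160 μL + 480 μL = 640 μL total → factor 640/160 = 4
Step 2: 100-fold → factor 100
Step 3: 0.2 mL brought to 0.8 mL → factor 0.8/0.2 = 4
Step 4: 40-fold → factor 40
Overall dilution factor = 4 × 100 × 4 × 40 = 64000
Final = 1.00 mM / 64000 = 1.563 × 10^-5 mM = 15.6 nM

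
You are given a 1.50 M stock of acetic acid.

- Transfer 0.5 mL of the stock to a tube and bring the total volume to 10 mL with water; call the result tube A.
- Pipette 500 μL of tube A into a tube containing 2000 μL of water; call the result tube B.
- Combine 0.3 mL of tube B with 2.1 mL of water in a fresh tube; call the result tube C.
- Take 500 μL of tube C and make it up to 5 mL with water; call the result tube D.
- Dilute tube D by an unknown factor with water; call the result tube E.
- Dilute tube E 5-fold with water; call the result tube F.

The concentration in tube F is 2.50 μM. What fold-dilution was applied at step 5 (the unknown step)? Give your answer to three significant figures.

15.0-fold

Step 1: 0.5 mL brought to 10 mL → factor 10/0.5 = 20
Step 2: 500 μL + 2000 μL = 2500 μL total → factor 2500/500 = 5
Step 3: 0.3 mL + 2.1 mL = 2.4 mL total → factor 2.4/0.3 = 8
Step 4: 500 μL brought to 5 mL → factor 5000/500 = 10
Step 5: unknown factor x
Step 6: 5-fold → factor 5
Product of known-step factors = 40000
Overall factor = 1.50 M / (2.50 μM) = 6 × 10^5
x = 6 × 10^5 / 40000 = 15.0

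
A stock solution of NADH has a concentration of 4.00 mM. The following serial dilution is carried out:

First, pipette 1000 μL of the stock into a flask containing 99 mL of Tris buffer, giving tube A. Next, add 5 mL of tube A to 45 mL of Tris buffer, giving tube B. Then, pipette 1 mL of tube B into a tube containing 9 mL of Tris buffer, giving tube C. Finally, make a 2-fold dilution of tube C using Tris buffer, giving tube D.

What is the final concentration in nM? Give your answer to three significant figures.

200 nM

Step 1: 1000 μL + 99 mL = 1 × 10^5 μL total → factor 1 × 10^5/1000 = 100
Step 2: 5 mL + 45 mL = 50 mL total → factor 50/5 = 10
Step 3: 1 mL + 9 mL = 10 mL total → factor 10/1 = 10
Step 4: 2-fold → factor 2
Overall dilution factor = 100 × 10 × 10 × 2 = 20000
Final = 4.00 mM / 20000 = 0.0002000 mM = 200 nM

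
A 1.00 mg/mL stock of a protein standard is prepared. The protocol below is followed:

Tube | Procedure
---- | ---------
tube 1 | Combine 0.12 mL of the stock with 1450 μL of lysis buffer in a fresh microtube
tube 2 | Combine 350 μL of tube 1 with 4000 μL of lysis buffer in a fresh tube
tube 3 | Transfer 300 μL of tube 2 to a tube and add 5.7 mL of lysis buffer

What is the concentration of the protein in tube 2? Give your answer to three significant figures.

Step 1: 0.12 mL + 1450 μL = 1.57 mL total → factor 1.57/0.12 = 13.083
Step 2: 350 μL + 4000 μL = 4350 μL total → factor 4350/350 = 12.429
Dilution factor through tube 2 = 13.083 × 12.429 = 162.61
[tube 2] = 1.00 mg/mL / 162.61 = 0.00615 mg/mL

0.00615 mg/mL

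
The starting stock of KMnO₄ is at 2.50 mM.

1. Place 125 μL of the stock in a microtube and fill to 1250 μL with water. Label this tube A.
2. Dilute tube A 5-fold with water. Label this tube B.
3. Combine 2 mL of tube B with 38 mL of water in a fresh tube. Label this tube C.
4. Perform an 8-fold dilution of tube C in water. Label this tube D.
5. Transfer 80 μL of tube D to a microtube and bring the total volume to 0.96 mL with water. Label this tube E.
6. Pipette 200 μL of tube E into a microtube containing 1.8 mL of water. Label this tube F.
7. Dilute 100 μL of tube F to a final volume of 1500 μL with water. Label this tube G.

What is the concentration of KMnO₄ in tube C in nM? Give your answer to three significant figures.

2.50 × 10^3 nM

Step 1: 125 μL brought to 1250 μL → factor 1250/125 = 10
Step 2: 5-fold → factor 5
Step 3: 2 mL + 38 mL = 40 mL total → factor 40/2 = 20
Dilution factor through tube C = 10 × 5 × 20 = 1000
[tube C] = 2.50 mM / 1000 = 0.002500 mM = 2.50 × 10^3 nM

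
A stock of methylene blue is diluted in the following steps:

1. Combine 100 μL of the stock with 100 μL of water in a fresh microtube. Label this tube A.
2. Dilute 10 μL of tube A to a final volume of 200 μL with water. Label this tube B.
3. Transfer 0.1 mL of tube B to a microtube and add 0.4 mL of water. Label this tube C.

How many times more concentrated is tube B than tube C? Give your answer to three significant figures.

5.00

Step 1: 100 μL + 100 μL = 200 μL total → factor 200/100 = 2
Step 2: 10 μL brought to 200 μL → factor 200/10 = 20
Step 3: 0.1 mL + 0.4 mL = 0.5 mL total → factor 0.5/0.1 = 5
Dilution factor to tube B = 40; to tube C = 200
[tube B]/[tube C] = (factor to tube C)/(factor to tube B) = 200/40 = 5.00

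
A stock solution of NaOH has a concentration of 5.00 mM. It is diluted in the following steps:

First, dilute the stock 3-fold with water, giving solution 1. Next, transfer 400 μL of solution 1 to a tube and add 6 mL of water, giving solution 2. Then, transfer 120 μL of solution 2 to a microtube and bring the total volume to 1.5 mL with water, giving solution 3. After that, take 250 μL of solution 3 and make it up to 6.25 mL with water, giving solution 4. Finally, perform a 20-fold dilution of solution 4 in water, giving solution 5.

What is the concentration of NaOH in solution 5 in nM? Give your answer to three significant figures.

Step 1: 3-fold → factor 3
Step 2: 400 μL + 6 mL = 6400 μL total → factor 6400/400 = 16
Step 3: 120 μL brought to 1.5 mL → factor 1500/120 = 12.5
Step 4: 250 μL brought to 6.25 mL → factor 6250/250 = 25
Step 5: 20-fold → factor 20
Overall dilution factor = 3 × 16 × 12.5 × 25 × 20 = 3 × 10^5
Final = 5.00 mM / 3 × 10^5 = 1.667 × 10^-5 mM = 16.7 nM

16.7 nM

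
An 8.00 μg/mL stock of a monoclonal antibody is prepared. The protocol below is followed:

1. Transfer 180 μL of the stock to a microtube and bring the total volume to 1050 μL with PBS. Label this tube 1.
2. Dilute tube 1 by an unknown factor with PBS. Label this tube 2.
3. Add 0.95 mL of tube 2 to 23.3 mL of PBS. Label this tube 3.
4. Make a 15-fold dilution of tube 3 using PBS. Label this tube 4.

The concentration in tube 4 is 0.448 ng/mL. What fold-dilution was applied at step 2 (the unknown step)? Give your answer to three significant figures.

7.99-fold

Step 1: 180 μL brought to 1050 μL → factor 1050/180 = 5.8333
Step 2: unknown factor x
Step 3: 0.95 mL + 23.3 mL = 24.25 mL total → factor 24.25/0.95 = 25.526
Step 4: 15-fold → factor 15
Product of known-step factors = 2233.6
Overall factor = 8.00 μg/mL / (0.448 ng/mL) = 17857
x = 17857 / 2233.6 = 7.99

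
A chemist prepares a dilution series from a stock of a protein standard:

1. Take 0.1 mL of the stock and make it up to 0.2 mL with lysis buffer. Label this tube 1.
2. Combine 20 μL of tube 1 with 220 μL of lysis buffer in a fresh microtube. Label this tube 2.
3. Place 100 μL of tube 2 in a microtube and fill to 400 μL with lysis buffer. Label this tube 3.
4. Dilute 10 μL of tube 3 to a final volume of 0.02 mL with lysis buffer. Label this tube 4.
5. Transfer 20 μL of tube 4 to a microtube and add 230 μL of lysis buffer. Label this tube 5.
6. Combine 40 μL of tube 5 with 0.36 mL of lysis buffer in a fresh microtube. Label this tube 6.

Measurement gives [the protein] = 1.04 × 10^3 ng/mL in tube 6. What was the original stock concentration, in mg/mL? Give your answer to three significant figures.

25.0 mg/mL

Step 1: 0.1 mL brought to 0.2 mL → factor 0.2/0.1 = 2
Step 2: 20 μL + 220 μL = 240 μL total → factor 240/20 = 12
Step 3: 100 μL brought to 400 μL → factor 400/100 = 4
Step 4: 10 μL brought to 0.02 mL → factor 20/10 = 2
Step 5: 20 μL + 230 μL = 250 μL total → factor 250/20 = 12.5
Step 6: 40 μL + 0.36 mL = 400 μL total → factor 400/40 = 10
Overall dilution factor = 2 × 12 × 4 × 2 × 12.5 × 10 = 24000
Stock = 1.04 × 10^3 ng/mL × 24000 = 2.496 × 10^7 ng/mL = 25.0 mg/mL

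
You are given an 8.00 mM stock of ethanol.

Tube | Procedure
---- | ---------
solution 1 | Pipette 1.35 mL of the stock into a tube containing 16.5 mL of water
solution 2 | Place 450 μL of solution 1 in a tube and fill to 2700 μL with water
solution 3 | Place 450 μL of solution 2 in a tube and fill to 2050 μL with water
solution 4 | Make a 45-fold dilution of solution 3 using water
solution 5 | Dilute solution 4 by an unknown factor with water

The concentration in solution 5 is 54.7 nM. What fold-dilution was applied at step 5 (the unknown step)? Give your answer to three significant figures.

Step 1: 1.35 mL + 16.5 mL = 17.85 mL total → factor 17.85/1.35 = 13.222
Step 2: 450 μL brought to 2700 μL → factor 2700/450 = 6
Step 3: 450 μL brought to 2050 μL → factor 2050/450 = 4.5556
Step 4: 45-fold → factor 45
Step 5: unknown factor x
Product of known-step factors = 16263
Overall factor = 8.00 mM / (54.7 nM) = 1.4625 × 10^5
x = 1.4625 × 10^5 / 16263 = 8.99

8.99-fold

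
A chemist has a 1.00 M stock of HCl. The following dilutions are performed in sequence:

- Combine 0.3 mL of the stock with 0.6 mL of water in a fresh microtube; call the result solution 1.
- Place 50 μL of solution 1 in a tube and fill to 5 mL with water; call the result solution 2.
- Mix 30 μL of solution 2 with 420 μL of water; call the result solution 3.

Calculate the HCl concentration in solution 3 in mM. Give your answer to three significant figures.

Step 1: 0.3 mL + 0.6 mL = 0.9 mL total → factor 0.9/0.3 = 3
Step 2: 50 μL brought to 5 mL → factor 5000/50 = 100
Step 3: 30 μL + 420 μL = 450 μL total → factor 450/30 = 15
Dilution factor through solution 3 = 3 × 100 × 15 = 4500
[solution 3] = 1.00 M / 4500 = 0.0002222 M = 0.222 mM

0.222 mM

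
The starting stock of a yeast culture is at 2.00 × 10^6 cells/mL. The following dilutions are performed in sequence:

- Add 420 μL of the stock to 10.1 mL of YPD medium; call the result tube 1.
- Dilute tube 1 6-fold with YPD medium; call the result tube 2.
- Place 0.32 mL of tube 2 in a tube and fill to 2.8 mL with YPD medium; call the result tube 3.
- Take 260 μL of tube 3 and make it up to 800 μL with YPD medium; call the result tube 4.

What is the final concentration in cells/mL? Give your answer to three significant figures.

494 cells/mL

Step 1: 420 μL + 10.1 mL = 10520 μL total → factor 10520/420 = 25.048
Step 2: 6-fold → factor 6
Step 3: 0.32 mL brought to 2.8 mL → factor 2.8/0.32 = 8.75
Step 4: 260 μL brought to 800 μL → factor 800/260 = 3.0769
Overall dilution factor = 25.048 × 6 × 8.75 × 3.0769 = 4046.2
Final = 2.00 × 10^6 cells/mL / 4046.2 = 494 cells/mL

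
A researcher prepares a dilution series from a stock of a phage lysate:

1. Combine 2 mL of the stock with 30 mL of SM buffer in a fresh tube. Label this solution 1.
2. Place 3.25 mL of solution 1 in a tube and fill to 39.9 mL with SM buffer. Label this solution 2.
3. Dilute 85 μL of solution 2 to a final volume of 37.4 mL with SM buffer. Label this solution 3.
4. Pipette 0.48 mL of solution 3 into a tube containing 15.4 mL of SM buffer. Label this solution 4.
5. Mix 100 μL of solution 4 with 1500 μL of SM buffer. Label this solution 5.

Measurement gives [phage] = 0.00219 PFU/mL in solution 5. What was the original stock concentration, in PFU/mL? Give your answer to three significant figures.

Step 1: 2 mL + 30 mL = 32 mL total → factor 32/2 = 16
Step 2: 3.25 mL brought to 39.9 mL → factor 39.9/3.25 = 12.277
Step 3: 85 μL brought to 37.4 mL → factor 37400/85 = 440
Step 4: 0.48 mL + 15.4 mL = 15.88 mL total → factor 15.88/0.48 = 33.083
Step 5: 100 μL + 1500 μL = 1600 μL total → factor 1600/100 = 16
Overall dilution factor = 16 × 12.277 × 440 × 33.083 × 16 = 4.575 × 10^7
Stock = 0.00219 PFU/mL × 4.575 × 10^7 = 1.00 × 10^5 PFU/mL

1.00 × 10^5 PFU/mL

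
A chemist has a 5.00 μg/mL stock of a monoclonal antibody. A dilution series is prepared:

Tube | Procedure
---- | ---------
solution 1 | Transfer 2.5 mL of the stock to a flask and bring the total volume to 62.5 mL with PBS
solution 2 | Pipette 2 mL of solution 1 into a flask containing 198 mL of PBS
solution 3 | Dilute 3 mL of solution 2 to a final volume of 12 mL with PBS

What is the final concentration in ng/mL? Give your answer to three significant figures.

Step 1: 2.5 mL brought to 62.5 mL → factor 62.5/2.5 = 25
Step 2: 2 mL + 198 mL = 200 mL total → factor 200/2 = 100
Step 3: 3 mL brought to 12 mL → factor 12/3 = 4
Overall dilution factor = 25 × 100 × 4 = 10000
Final = 5.00 μg/mL / 10000 = 0.0005000 μg/mL = 0.500 ng/mL

0.500 ng/mL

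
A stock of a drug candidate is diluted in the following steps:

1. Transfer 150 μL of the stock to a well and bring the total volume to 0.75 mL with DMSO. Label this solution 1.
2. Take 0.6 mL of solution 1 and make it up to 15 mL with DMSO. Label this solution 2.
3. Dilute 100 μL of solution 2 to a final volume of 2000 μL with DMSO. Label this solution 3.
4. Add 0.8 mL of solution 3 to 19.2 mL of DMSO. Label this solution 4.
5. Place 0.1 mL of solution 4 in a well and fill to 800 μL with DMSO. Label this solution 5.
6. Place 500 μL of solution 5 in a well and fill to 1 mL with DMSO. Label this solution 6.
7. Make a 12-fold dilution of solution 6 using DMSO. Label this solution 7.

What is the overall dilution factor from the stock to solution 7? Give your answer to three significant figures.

1.20 × 10^7

Step 1: 150 μL brought to 0.75 mL → factor 750/150 = 5
Step 2: 0.6 mL brought to 15 mL → factor 15/0.6 = 25
Step 3: 100 μL brought to 2000 μL → factor 2000/100 = 20
Step 4: 0.8 mL + 19.2 mL = 20 mL total → factor 20/0.8 = 25
Step 5: 0.1 mL brought to 800 μL → factor 0.8/0.1 = 8
Step 6: 500 μL brought to 1 mL → factor 1000/500 = 2
Step 7: 12-fold → factor 12
Overall dilution factor = 5 × 25 × 20 × 25 × 8 × 2 × 12 = 1.2 × 10^7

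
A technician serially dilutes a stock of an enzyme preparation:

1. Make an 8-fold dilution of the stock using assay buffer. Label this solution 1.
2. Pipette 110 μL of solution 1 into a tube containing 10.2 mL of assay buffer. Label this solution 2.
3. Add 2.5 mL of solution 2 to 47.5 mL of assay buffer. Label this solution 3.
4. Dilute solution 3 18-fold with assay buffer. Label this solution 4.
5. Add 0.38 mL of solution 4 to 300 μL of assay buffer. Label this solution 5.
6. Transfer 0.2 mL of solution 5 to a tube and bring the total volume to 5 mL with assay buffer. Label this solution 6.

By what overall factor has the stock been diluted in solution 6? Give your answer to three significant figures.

1.21 × 10^7

Step 1: 8-fold → factor 8
Step 2: 110 μL + 10.2 mL = 10310 μL total → factor 10310/110 = 93.727
Step 3: 2.5 mL + 47.5 mL = 50 mL total → factor 50/2.5 = 20
Step 4: 18-fold → factor 18
Step 5: 0.38 mL + 300 μL = 0.68 mL total → factor 0.68/0.38 = 1.7895
Step 6: 0.2 mL brought to 5 mL → factor 5/0.2 = 25
Overall dilution factor = 8 × 93.727 × 20 × 18 × 1.7895 × 25 = 1.2076 × 10^7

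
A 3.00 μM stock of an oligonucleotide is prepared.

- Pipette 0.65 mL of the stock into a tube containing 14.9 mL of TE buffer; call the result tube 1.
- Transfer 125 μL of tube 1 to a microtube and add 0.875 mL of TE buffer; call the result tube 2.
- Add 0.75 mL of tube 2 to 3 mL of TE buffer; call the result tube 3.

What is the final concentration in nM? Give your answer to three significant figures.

3.14 nM

Step 1: 0.65 mL + 14.9 mL = 15.55 mL total → factor 15.55/0.65 = 23.923
Step 2: 125 μL + 0.875 mL = 1000 μL total → factor 1000/125 = 8
Step 3: 0.75 mL + 3 mL = 3.75 mL total → factor 3.75/0.75 = 5
Overall dilution factor = 23.923 × 8 × 5 = 956.92
Final = 3.00 μM / 956.92 = 0.003135 μM = 3.14 nM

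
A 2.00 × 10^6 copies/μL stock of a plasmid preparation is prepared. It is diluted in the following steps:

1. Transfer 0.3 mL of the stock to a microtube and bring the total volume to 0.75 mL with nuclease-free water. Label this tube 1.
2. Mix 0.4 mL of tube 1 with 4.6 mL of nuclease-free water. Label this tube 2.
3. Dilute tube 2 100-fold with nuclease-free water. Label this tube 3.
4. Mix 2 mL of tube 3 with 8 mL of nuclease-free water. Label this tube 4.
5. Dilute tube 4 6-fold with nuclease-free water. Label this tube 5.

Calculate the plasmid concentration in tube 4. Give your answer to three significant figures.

128 copies/μL

Step 1: 0.3 mL brought to 0.75 mL → factor 0.75/0.3 = 2.5
Step 2: 0.4 mL + 4.6 mL = 5 mL total → factor 5/0.4 = 12.5
Step 3: 100-fold → factor 100
Step 4: 2 mL + 8 mL = 10 mL total → factor 10/2 = 5
Dilution factor through tube 4 = 2.5 × 12.5 × 100 × 5 = 15625
[tube 4] = 2.00 × 10^6 copies/μL / 15625 = 128 copies/μL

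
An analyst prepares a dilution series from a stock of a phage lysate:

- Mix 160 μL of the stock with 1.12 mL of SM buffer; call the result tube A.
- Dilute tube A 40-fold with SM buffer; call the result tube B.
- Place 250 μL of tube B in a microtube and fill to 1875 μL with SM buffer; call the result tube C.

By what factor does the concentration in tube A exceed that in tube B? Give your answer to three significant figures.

Step 1: 160 μL + 1.12 mL = 1280 μL total → factor 1280/160 = 8
Step 2: 40-fold → factor 40
Dilution factor to tube A = 8; to tube B = 320
[tube A]/[tube B] = (factor to tube B)/(factor to tube A) = 320/8 = 40.0

40.0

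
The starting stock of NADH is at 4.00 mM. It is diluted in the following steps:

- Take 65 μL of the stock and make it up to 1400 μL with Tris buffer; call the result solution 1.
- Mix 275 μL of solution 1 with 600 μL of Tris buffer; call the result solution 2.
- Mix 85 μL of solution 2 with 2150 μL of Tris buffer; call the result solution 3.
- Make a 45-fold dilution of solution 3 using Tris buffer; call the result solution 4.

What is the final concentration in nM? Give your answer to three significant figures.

49.3 nM

Step 1: 65 μL brought to 1400 μL → factor 1400/65 = 21.538
Step 2: 275 μL + 600 μL = 875 μL total → factor 875/275 = 3.1818
Step 3: 85 μL + 2150 μL = 2235 μL total → factor 2235/85 = 26.294
Step 4: 45-fold → factor 45
Overall dilution factor = 21.538 × 3.1818 × 26.294 × 45 = 81089
Final = 4.00 mM / 81089 = 4.933 × 10^-5 mM = 49.3 nM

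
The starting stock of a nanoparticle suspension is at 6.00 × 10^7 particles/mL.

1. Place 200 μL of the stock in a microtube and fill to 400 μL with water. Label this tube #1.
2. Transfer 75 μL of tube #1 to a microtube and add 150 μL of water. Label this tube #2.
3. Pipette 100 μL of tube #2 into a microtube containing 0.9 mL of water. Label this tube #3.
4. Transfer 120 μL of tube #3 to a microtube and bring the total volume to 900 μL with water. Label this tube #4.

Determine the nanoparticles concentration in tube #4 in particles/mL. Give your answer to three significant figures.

Step 1: 200 μL brought to 400 μL → factor 400/200 = 2
Step 2: 75 μL + 150 μL = 225 μL total → factor 225/75 = 3
Step 3: 100 μL + 0.9 mL = 1000 μL total → factor 1000/100 = 10
Step 4: 120 μL brought to 900 μL → factor 900/120 = 7.5
Overall dilution factor = 2 × 3 × 10 × 7.5 = 450
Final = 6.00 × 10^7 particles/mL / 450 = 1.33 × 10^5 particles/mL

1.33 × 10^5 particles/mL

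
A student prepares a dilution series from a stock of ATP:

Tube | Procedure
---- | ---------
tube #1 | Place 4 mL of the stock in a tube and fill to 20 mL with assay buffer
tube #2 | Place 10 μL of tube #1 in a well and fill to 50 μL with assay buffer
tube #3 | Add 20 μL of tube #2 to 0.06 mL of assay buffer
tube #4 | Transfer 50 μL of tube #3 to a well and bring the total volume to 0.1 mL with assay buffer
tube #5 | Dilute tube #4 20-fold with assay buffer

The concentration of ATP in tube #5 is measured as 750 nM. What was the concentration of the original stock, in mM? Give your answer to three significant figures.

3.00 mM

Step 1: 4 mL brought to 20 mL → factor 20/4 = 5
Step 2: 10 μL brought to 50 μL → factor 50/10 = 5
Step 3: 20 μL + 0.06 mL = 80 μL total → factor 80/20 = 4
Step 4: 50 μL brought to 0.1 mL → factor 100/50 = 2
Step 5: 20-fold → factor 20
Overall dilution factor = 5 × 5 × 4 × 2 × 20 = 4000
Stock = 750 nM × 4000 = 3.000 × 10^6 nM = 3.00 mM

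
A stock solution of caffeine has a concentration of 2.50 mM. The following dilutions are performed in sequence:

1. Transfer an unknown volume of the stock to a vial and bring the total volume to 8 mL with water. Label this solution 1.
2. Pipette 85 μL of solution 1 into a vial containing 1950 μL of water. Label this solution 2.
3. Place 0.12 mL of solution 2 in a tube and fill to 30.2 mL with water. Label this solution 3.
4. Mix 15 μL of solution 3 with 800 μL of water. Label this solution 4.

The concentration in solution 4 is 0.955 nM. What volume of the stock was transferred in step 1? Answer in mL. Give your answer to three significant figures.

Step 1: v brought to 8 mL → factor = 8 mL/v
Step 2: 85 μL + 1950 μL = 2035 μL total → factor 2035/85 = 23.941
Step 3: 0.12 mL brought to 30.2 mL → factor 30.2/0.12 = 251.67
Step 4: 15 μL + 800 μL = 815 μL total → factor 815/15 = 54.333
Product of known-step factors = 3.2737 × 10^5
Overall factor = 2.50 mM / (0.955 nM) = 2.6178 × 10^6
Step-1 factor = 2.6178 × 10^6 / 3.2737 × 10^5 = 7.9965
v = 8 mL / 7.9965 = 1.00 mL

1.00 mL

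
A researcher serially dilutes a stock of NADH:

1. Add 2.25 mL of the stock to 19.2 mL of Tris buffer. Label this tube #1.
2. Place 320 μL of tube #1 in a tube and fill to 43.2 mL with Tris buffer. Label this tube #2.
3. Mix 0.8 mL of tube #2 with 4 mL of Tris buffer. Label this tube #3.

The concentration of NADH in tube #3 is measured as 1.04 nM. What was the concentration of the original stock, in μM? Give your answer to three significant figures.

Step 1: 2.25 mL + 19.2 mL = 21.45 mL total → factor 21.45/2.25 = 9.5333
Step 2: 320 μL brought to 43.2 mL → factor 43200/320 = 135
Step 3: 0.8 mL + 4 mL = 4.8 mL total → factor 4.8/0.8 = 6
Overall dilution factor = 9.5333 × 135 × 6 = 7722
Stock = 1.04 nM × 7722 = 8031 nM = 8.03 μM

8.03 μM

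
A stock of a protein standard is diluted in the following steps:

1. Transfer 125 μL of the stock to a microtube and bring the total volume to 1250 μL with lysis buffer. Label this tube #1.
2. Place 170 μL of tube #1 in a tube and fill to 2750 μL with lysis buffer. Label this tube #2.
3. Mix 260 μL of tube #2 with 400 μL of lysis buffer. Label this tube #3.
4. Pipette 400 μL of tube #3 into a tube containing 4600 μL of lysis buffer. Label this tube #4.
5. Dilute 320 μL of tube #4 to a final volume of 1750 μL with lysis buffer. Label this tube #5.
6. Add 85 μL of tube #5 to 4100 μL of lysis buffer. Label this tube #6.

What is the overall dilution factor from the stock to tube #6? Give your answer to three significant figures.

Step 1: 125 μL brought to 1250 μL → factor 1250/125 = 10
Step 2: 170 μL brought to 2750 μL → factor 2750/170 = 16.176
Step 3: 260 μL + 400 μL = 660 μL total → factor 660/260 = 2.5385
Step 4: 400 μL + 4600 μL = 5000 μL total → factor 5000/400 = 12.5
Step 5: 320 μL brought to 1750 μL → factor 1750/320 = 5.4688
Step 6: 85 μL + 4100 μL = 4185 μL total → factor 4185/85 = 49.235
Overall dilution factor = 10 × 16.176 × 2.5385 × 12.5 × 5.4688 × 49.235 = 1.3821 × 10^6

1.38 × 10^6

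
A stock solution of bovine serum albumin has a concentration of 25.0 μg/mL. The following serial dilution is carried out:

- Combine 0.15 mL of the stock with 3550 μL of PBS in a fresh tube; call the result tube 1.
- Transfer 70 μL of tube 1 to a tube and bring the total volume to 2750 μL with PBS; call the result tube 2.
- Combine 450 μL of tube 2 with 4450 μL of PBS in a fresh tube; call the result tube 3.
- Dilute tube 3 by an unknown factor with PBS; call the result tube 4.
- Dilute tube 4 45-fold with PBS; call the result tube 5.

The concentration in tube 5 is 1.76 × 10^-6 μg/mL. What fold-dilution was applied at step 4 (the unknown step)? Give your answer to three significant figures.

Step 1: 0.15 mL + 3550 μL = 3.7 mL total → factor 3.7/0.15 = 24.667
Step 2: 70 μL brought to 2750 μL → factor 2750/70 = 39.286
Step 3: 450 μL + 4450 μL = 4900 μL total → factor 4900/450 = 10.889
Step 4: unknown factor x
Step 5: 45-fold → factor 45
Product of known-step factors = 4.7483 × 10^5
Overall factor = 25.0 μg/mL / (1.76 × 10^-6 μg/mL) = 1.4205 × 10^7
x = 1.4205 × 10^7 / 4.7483 × 10^5 = 29.9

29.9-fold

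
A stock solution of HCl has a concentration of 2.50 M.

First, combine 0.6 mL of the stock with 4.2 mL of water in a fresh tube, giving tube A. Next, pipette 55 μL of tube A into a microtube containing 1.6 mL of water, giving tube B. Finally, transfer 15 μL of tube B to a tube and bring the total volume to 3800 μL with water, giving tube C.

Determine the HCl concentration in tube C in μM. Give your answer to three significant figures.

Step 1: 0.6 mL + 4.2 mL = 4.8 mL total → factor 4.8/0.6 = 8
Step 2: 55 μL + 1.6 mL = 1655 μL total → factor 1655/55 = 30.091
Step 3: 15 μL brought to 3800 μL → factor 3800/15 = 253.33
Overall dilution factor = 8 × 30.091 × 253.33 = 60984
Final = 2.50 M / 60984 = 4.099 × 10^-5 M = 41.0 μM

41.0 μM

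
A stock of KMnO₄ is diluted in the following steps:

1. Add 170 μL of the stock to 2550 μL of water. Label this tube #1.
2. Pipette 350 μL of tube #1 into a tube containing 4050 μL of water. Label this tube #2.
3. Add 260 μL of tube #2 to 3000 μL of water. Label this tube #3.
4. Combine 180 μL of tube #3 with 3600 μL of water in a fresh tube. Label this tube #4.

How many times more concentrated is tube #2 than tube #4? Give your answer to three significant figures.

263

Step 1: 170 μL + 2550 μL = 2720 μL total → factor 2720/170 = 16
Step 2: 350 μL + 4050 μL = 4400 μL total → factor 4400/350 = 12.571
Step 3: 260 μL + 3000 μL = 3260 μL total → factor 3260/260 = 12.538
Step 4: 180 μL + 3600 μL = 3780 μL total → factor 3780/180 = 21
Dilution factor to tube #2 = 201.14; to tube #4 = 52962
[tube #2]/[tube #4] = (factor to tube #4)/(factor to tube #2) = 52962/201.14 = 263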